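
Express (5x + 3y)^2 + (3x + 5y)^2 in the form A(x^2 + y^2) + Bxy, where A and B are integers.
34(x^2 + y^2) + 60xy

Expanding: (5x + 3y)^2 = 25x^2 + 30xy + 9y^2
(3x + 5y)^2 = 9x^2 + 30xy + 25y^2
Sum = (25+9)(x^2+y^2) + 60xy = 34(x^2 + y^2) + 60xy
This is symmetric in x and y.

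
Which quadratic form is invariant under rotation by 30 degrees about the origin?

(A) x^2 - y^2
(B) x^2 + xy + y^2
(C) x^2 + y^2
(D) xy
C

Rotation by 30 degrees sends (x, y) to (sqrt(3)x/2 - y/2, x/2 + sqrt(3)y/2).
Substitute the transformed coordinates into each option and compare with the original:
(A) x^2 - y^2  ->  (sqrt(3)x/2 - y/2)^2 - (x/2 + sqrt(3)y/2)^2 = x^2/2 - sqrt(3)xy - y^2/2   [differs from x^2 - y^2: not invariant]
(B) x^2 + xy + y^2  ->  (sqrt(3)x/2 - y/2)^2 + (sqrt(3)x/2 - y/2)(x/2 + sqrt(3)y/2) + (x/2 + sqrt(3)y/2)^2 = sqrt(3)x^2/4 + x^2 + xy/2 - sqrt(3)y^2/4 + y^2   [differs from x^2 + xy + y^2: not invariant]
(C) x^2 + y^2  ->  (sqrt(3)x/2 - y/2)^2 + (x/2 + sqrt(3)y/2)^2 = x^2 + y^2   [equals x^2 + y^2: invariant]
(D) xy  ->  (sqrt(3)x/2 - y/2)(x/2 + sqrt(3)y/2) = sqrt(3)x^2/4 + xy/2 - sqrt(3)y^2/4   [differs from xy: not invariant]

Only option (C), x^2 + y^2, is unchanged by the transformation.
x^2 + y^2 is the squared distance from the origin, which rotations preserve.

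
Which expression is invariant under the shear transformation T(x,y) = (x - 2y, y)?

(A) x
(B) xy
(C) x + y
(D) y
D

Under the shear T(x,y) = (x - 2y, y):
Substitute the transformed coordinates into each option and compare with the original:
(A) x  ->  (x - 2y) = x - 2y   [differs from x: not invariant]
(B) xy  ->  (x - 2y)(y) = xy - 2y^2   [differs from xy: not invariant]
(C) x + y  ->  (x - 2y) + (y) = x - y   [differs from x + y: not invariant]
(D) y  ->  (y) = y   [equals y: invariant]

Only option (D), y, is unchanged by the transformation.
A horizontal shear moves points parallel to the x-axis, so the y-coordinate (and any function of y alone) is unchanged.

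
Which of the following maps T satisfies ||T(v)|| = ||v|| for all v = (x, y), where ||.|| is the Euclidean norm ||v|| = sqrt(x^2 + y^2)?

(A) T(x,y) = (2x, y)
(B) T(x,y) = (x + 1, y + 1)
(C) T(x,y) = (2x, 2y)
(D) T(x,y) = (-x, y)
D

A transformation preserves a norm if ||T(v)|| = ||v|| for every v; a single vector where the norm changes rules an option out.

(A) T(x,y) = (2x, y): v = (1, 0) has norm sqrt((1)^2 + (0)^2) = 1, but T(v) = (2, 0) has norm 2 -- not preserved.
(B) T(x,y) = (x + 1, y + 1): v = (1, 0) has norm sqrt((1)^2 + (0)^2) = 1, but T(v) = (2, 1) has norm sqrt(5) -- not preserved.
(C) T(x,y) = (2x, 2y): v = (1, 0) has norm sqrt((1)^2 + (0)^2) = 1, but T(v) = (2, 0) has norm 2 -- not preserved.
(D) T(x,y) = (-x, y): preserves the norm -- it is an orthogonal map (a rotation/reflection), and (-x)^2 + (y)^2 simplifies to x^2 + y^2.

Therefore the answer is (D).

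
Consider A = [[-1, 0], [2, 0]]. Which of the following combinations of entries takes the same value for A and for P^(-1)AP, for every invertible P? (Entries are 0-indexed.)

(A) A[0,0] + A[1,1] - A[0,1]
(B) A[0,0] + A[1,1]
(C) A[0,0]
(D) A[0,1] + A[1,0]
B

A[0,0] + A[1,1] is the trace of A. By the cyclic property of the trace, tr(P^(-1)AP) = tr(APP^(-1)) = tr(A), so it is the same for every matrix similar to A.

The other combinations are not similarity invariants. For example, take P = [[1, 2], [0, 1]] (det P = 1), so P^(-1) = [[1, -2], [0, 1]] and
B = P^(-1)AP = [[-5, -10], [2, 4]].
Evaluating each option on A and on B:
(A) A[0,0] + A[1,1] - A[0,1]: -1 for A, 9 for B -> changes
(B) A[0,0] + A[1,1]: -1 for A, -1 for B -> unchanged
(C) A[0,0]: -1 for A, -5 for B -> changes
(D) A[0,1] + A[1,0]: 2 for A, -8 for B -> changes

Only (B) A[0,0] + A[1,1] = -1 survives (and it does so for every P, not just this one), so it is the invariant.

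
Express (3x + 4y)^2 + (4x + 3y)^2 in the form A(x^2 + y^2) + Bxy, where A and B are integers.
25(x^2 + y^2) + 48xy

Expanding: (3x + 4y)^2 = 9x^2 + 24xy + 16y^2
(4x + 3y)^2 = 16x^2 + 24xy + 9y^2
Sum = (9+16)(x^2+y^2) + 48xy = 25(x^2 + y^2) + 48xy
This is symmetric in x and y.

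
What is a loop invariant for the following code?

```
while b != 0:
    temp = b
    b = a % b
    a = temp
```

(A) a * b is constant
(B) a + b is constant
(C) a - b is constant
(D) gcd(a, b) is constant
D

A loop invariant must hold before the first iteration and be re-established by every execution of the body.

(D) gcd(a, b) is constant: One iteration replaces (a, b) by (b, a mod b). Since a mod b = a - q*b for an integer q, any common divisor of a and b divides b and a mod b, and conversely; hence gcd(b, a mod b) = gcd(a, b). For instance (33, 10) -> (10, 3) keeps gcd = 1. At exit b = 0 and a = gcd of the original inputs.

The other options fail:
(A) a * b is constant: e.g. (a, b) = (33, 10) -> (10, 3): the product goes from 330 to 30.
(B) a + b is constant: e.g. (a, b) = (33, 10) -> (10, 3): the sum goes from 43 to 13.
(C) a - b is constant: e.g. (a, b) = (33, 10) -> (10, 3): the difference goes from 23 to 7.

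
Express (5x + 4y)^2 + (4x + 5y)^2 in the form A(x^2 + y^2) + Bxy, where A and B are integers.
41(x^2 + y^2) + 80xy

Expanding: (5x + 4y)^2 = 25x^2 + 40xy + 16y^2
(4x + 5y)^2 = 16x^2 + 40xy + 25y^2
Sum = (25+16)(x^2+y^2) + 80xy = 41(x^2 + y^2) + 80xy
This is symmetric in x and y.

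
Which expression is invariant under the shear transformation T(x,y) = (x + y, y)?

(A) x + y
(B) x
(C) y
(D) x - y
C

Under the shear T(x,y) = (x + y, y):
Substitute the transformed coordinates into each option and compare with the original:
(A) x + y  ->  (x + y) + (y) = x + 2y   [differs from x + y: not invariant]
(B) x  ->  (x + y) = x + y   [differs from x: not invariant]
(C) y  ->  (y) = y   [equals y: invariant]
(D) x - y  ->  (x + y) - (y) = x   [differs from x - y: not invariant]

Only option (C), y, is unchanged by the transformation.
A horizontal shear moves points parallel to the x-axis, so the y-coordinate (and any function of y alone) is unchanged.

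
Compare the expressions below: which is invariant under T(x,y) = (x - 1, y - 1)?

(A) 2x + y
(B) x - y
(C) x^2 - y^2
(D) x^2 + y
B

An expression E(x,y) is invariant under T if E(T(x,y)) = E(x,y). Here T(x,y) = (x - 1, y - 1).
Substitute the transformed coordinates into each option and compare with the original:
(A) 2x + y  ->  2(x - 1) + (y - 1) = 2x + y - 3   [differs from 2x + y: not invariant]
(B) x - y  ->  (x - 1) - (y - 1) = x - y   [equals x - y: invariant]
(C) x^2 - y^2  ->  (x - 1)^2 - (y - 1)^2 = x^2 - 2x - y^2 + 2y   [differs from x^2 - y^2: not invariant]
(D) x^2 + y  ->  (x - 1)^2 + (y - 1) = x^2 - 2x + y   [differs from x^2 + y: not invariant]

Only option (B), x - y, is unchanged by the transformation.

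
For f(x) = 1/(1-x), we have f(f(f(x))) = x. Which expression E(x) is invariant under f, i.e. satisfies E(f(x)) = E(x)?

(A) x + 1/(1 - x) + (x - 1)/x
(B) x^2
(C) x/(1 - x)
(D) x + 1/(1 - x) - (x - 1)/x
A

Replace x by f(x) = 1/(1 - x) in each option and simplify. As a quick numerical cross-check, also compare E(4) with E(f(4)) = E(-1/3).

(A) x + 1/(1 - x) + (x - 1)/x  ->  (1/(1 - x)) + 1/(1 - (1/(1 - x))) + ((1/(1 - x)) - 1)/(1/(1 - x)), which simplifies back to x + 1/(1 - x) + (x - 1)/x; check: E(4) = 53/12, E(-1/3) = 53/12.   [invariant]
(B) x^2  ->  (1/(1 - x))^2 = (x - 1)^(-2); check: E(4) = 16 but E(-1/3) = 1/9.   [not invariant]
(C) x/(1 - x)  ->  (1/(1 - x))/(1 - (1/(1 - x))) = -1/x; check: E(4) = -4/3 but E(-1/3) = -1/4.   [not invariant]
(D) x + 1/(1 - x) - (x - 1)/x  ->  (1/(1 - x)) + 1/(1 - (1/(1 - x))) - ((1/(1 - x)) - 1)/(1/(1 - x)) = (x^2(1 - x) - x + (x - 1)^2)/(x(x - 1)); check: E(4) = 35/12 but E(-1/3) = -43/12.   [not invariant]

Only (A) is unchanged. Indeed f(f(x)) = 1/(1 - 1/(1-x)) = (1-x)/(-x) = (x-1)/x, so E(x) = x + f(x) + f(f(x)) is the sum over the whole 3-cycle; applying f just permutes the three terms cyclically (x -> f(x) -> f(f(x)) -> x), leaving the sum unchanged.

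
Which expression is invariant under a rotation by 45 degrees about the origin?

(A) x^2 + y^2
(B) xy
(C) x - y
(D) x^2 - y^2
A

A rotation by 45 degrees sends (x, y) to (sqrt(2)x/2 - sqrt(2)y/2, sqrt(2)x/2 + sqrt(2)y/2).
Substitute the transformed coordinates into each option and compare with the original:
(A) x^2 + y^2  ->  (sqrt(2)x/2 - sqrt(2)y/2)^2 + (sqrt(2)x/2 + sqrt(2)y/2)^2 = x^2 + y^2   [equals x^2 + y^2: invariant]
(B) xy  ->  (sqrt(2)x/2 - sqrt(2)y/2)(sqrt(2)x/2 + sqrt(2)y/2) = x^2/2 - y^2/2   [differs from xy: not invariant]
(C) x - y  ->  (sqrt(2)x/2 - sqrt(2)y/2) - (sqrt(2)x/2 + sqrt(2)y/2) = -sqrt(2)y   [differs from x - y: not invariant]
(D) x^2 - y^2  ->  (sqrt(2)x/2 - sqrt(2)y/2)^2 - (sqrt(2)x/2 + sqrt(2)y/2)^2 = -2xy   [differs from x^2 - y^2: not invariant]

Only option (A), x^2 + y^2, is unchanged by the transformation.
Geometrically, x^2 + y^2 is the squared distance from the origin, which every rotation about the origin preserves.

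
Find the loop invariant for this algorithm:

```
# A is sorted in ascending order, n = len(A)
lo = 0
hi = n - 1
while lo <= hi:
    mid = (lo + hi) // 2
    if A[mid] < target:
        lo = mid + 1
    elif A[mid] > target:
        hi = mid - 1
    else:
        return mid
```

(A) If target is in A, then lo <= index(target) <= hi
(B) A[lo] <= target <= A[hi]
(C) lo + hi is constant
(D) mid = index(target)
A

A loop invariant must hold before the first iteration and be re-established by every execution of the body.

(A) If target is in A, then lo <= index(target) <= hi: Before the loop [lo, hi] = [0, n-1] covers every index. When A[mid] < target, sortedness puts target strictly to the right of mid, so setting lo = mid + 1 keeps index(target) in [lo, hi]; symmetrically for hi = mid - 1. Hence 'if target is in A then lo <= index(target) <= hi' holds after every iteration, and when lo > hi it proves target is absent.

The other options fail:
(B) A[lo] <= target <= A[hi]: fails when target is not in A (e.g. target < A[0] already violates it before the loop), so it is not maintained in general.
(C) lo + hi is constant: each iteration moves exactly one of lo, hi, so lo + hi changes (e.g. 0 + (n-1) becomes (mid+1) + (n-1)).
(D) mid = index(target): mid is just the current probe; it equals index(target) only on the iteration that returns.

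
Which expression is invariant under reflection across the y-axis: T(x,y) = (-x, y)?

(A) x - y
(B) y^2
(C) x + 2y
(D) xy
B

The map is reflection across the y-axis: T(x,y) = (-x, y).
Substitute the transformed coordinates into each option and compare with the original:
(A) x - y  ->  (-x) - (y) = -x - y   [differs from x - y: not invariant]
(B) y^2  ->  (y)^2 = y^2   [equals y^2: invariant]
(C) x + 2y  ->  (-x) + 2(y) = -x + 2y   [differs from x + 2y: not invariant]
(D) xy  ->  (-x)(y) = -xy   [differs from xy: not invariant]

Only option (B), y^2, is unchanged by the transformation.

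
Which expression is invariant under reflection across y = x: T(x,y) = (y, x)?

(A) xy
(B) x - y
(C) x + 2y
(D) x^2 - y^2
A

The map is reflection across y = x: T(x,y) = (y, x).
Substitute the transformed coordinates into each option and compare with the original:
(A) xy  ->  (y)(x) = xy   [equals xy: invariant]
(B) x - y  ->  (y) - (x) = -x + y   [differs from x - y: not invariant]
(C) x + 2y  ->  (y) + 2(x) = 2x + y   [differs from x + 2y: not invariant]
(D) x^2 - y^2  ->  (y)^2 - (x)^2 = -x^2 + y^2   [differs from x^2 - y^2: not invariant]

Only option (A), xy, is unchanged by the transformation.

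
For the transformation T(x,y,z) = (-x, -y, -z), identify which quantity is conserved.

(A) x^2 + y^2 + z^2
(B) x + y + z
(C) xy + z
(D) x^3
A

Apply T(x,y,z) = (-x, -y, -z) to each option, i.e. replace (x, y, z) by the transformed coordinates.
Substitute the transformed coordinates into each option and compare with the original:
(A) x^2 + y^2 + z^2  ->  (-x)^2 + (-y)^2 + (-z)^2 = x^2 + y^2 + z^2   [equals x^2 + y^2 + z^2: invariant]
(B) x + y + z  ->  (-x) + (-y) + (-z) = -x - y - z   [differs from x + y + z: not invariant]
(C) xy + z  ->  (-x)(-y) + (-z) = xy - z   [differs from xy + z: not invariant]
(D) x^3  ->  (-x)^3 = -x^3   [differs from x^3: not invariant]

Only option (A), x^2 + y^2 + z^2, is unchanged by the transformation.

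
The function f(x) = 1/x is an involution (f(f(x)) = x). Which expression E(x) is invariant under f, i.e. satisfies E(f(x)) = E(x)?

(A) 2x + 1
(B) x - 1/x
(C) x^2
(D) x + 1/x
D

Replace x by f(x) = 1/x in each option and simplify. As a quick numerical cross-check, also compare E(3) with E(f(3)) = E(1/3).

(A) 2x + 1  ->  2(1/x) + 1 = (x + 2)/x; check: E(3) = 7 but E(1/3) = 5/3.   [not invariant]
(B) x - 1/x  ->  (1/x) - 1/(1/x) = -x + 1/x; check: E(3) = 8/3 but E(1/3) = -8/3.   [not invariant]
(C) x^2  ->  (1/x)^2 = x^(-2); check: E(3) = 9 but E(1/3) = 1/9.   [not invariant]
(D) x + 1/x  ->  (1/x) + 1/(1/x), which simplifies back to x + 1/x; check: E(3) = 10/3, E(1/3) = 10/3.   [invariant]

Only (D) is unchanged. E is symmetric under swapping x with f(x) = 1/x, which is exactly what an involution does.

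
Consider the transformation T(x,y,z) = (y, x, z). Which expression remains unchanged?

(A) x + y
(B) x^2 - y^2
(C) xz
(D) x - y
A

Apply T(x,y,z) = (y, x, z) to each option, i.e. replace (x, y, z) by the transformed coordinates.
Substitute the transformed coordinates into each option and compare with the original:
(A) x + y  ->  (y) + (x) = x + y   [equals x + y: invariant]
(B) x^2 - y^2  ->  (y)^2 - (x)^2 = -x^2 + y^2   [differs from x^2 - y^2: not invariant]
(C) xz  ->  (y)(z) = yz   [differs from xz: not invariant]
(D) x - y  ->  (y) - (x) = -x + y   [differs from x - y: not invariant]

Only option (A), x + y, is unchanged by the transformation.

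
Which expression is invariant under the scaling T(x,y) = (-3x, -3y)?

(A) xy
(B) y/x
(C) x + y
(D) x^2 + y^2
B

Under the uniform scaling T(x,y) = (-3x, -3y):
Substitute the transformed coordinates into each option and compare with the original:
(A) xy  ->  (-3x)(-3y) = 9xy   [differs from xy: not invariant]
(B) y/x  ->  (-3y)/(-3x) = y/x   [equals y/x: invariant]
(C) x + y  ->  (-3x) + (-3y) = -3x - 3y   [differs from x + y: not invariant]
(D) x^2 + y^2  ->  (-3x)^2 + (-3y)^2 = 9x^2 + 9y^2   [differs from x^2 + y^2: not invariant]

Only option (B), y/x, is unchanged by the transformation.
The common factor -3 cancels in a ratio of coordinates, while sums, products and sums of squares pick up factors of -3 or 9.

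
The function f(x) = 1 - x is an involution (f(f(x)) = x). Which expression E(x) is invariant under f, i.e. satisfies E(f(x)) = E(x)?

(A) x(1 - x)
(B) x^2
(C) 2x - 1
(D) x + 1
A

Replace x by f(x) = 1 - x in each option and simplify. As a quick numerical cross-check, also compare E(4) with E(f(4)) = E(-3).

(A) x(1 - x)  ->  (1 - x)(1 - (1 - x)), which simplifies back to x(1 - x); check: E(4) = -12, E(-3) = -12.   [invariant]
(B) x^2  ->  (1 - x)^2 = (x - 1)^2; check: E(4) = 16 but E(-3) = 9.   [not invariant]
(C) 2x - 1  ->  2(1 - x) - 1 = 1 - 2x; check: E(4) = 7 but E(-3) = -7.   [not invariant]
(D) x + 1  ->  (1 - x) + 1 = 2 - x; check: E(4) = 5 but E(-3) = -2.   [not invariant]

Only (A) is unchanged. E is symmetric under swapping x with f(x) = 1 - x, which is exactly what an involution does.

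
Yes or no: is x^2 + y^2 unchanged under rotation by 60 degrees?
Yes

Applying rotation by 60 degrees: x' = x*cos(60 degrees) - y*sin(60 degrees) = x/2 - sqrt(3)y/2, y' = x*sin(60 degrees) + y*cos(60 degrees) = sqrt(3)x/2 + y/2

Substituting into x^2 + y^2:
(x/2 - sqrt(3)y/2)^2 + (sqrt(3)x/2 + y/2)^2
= x^2 + y^2

This equals the original expression x^2 + y^2, so it IS invariant.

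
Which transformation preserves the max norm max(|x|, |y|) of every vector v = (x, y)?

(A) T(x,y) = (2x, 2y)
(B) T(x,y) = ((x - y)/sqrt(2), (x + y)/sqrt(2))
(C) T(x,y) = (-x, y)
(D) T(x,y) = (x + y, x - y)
C

A transformation preserves a norm if ||T(v)|| = ||v|| for every v; a single vector where the norm changes rules an option out.

(A) T(x,y) = (2x, 2y): v = (1, 0) has norm max(|1|, |0|) = 1, but T(v) = (2, 0) has norm 2 -- not preserved.
(B) T(x,y) = ((x - y)/sqrt(2), (x + y)/sqrt(2)): v = (1, 0) has norm max(|1|, |0|) = 1, but T(v) = (sqrt(2)/2, sqrt(2)/2) has norm sqrt(2)/2 -- not preserved.
(C) T(x,y) = (-x, y): preserves the norm -- it only permutes the coordinates and/or flips signs, which leaves max(|x|, |y|) unchanged.
(D) T(x,y) = (x + y, x - y): v = (1, 1) has norm max(|1|, |1|) = 1, but T(v) = (2, 0) has norm 2 -- not preserved.

Therefore the answer is (C).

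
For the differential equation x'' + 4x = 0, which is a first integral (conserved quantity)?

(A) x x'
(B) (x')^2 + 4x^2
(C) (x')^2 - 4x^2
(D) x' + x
B

A first integral I satisfies dI/dt = 0 along every solution. Differentiate each option and use the equation of motion:
(A) d/dt[x x'] = (x')^2 + x x'' = (x')^2 - 4x^2, not identically 0
(B) d/dt[(x')^2 + 4x^2] = 2x'x'' + 8x x' = 2x'(-4x) + 8x x' = 0
(C) d/dt[(x')^2 - 4x^2] = 2x'x'' - 8x x' = -16x x', not identically 0
(D) d/dt[x' + x] = x'' + x' = -4x + x', not identically 0

Only (B) has zero time-derivative. So the energy-like quantity (x')^2 + 4x^2 is the first integral.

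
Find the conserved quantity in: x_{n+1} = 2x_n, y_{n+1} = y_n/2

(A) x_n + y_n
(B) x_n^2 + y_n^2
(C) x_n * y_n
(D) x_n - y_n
C

For the recurrence x_{n+1} = 2x_n, y_{n+1} = y_n/2:

x_{n+1} * y_{n+1} = (2x_n) * (y_n/2) = x_n * y_n
The product is conserved.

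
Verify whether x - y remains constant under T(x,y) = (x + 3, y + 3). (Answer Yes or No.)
Yes

Substitute T(x,y) = (x + 3, y + 3) into the expression and compare with the original.

Original: x - y
After applying T: (x + 3) - (y + 3) = x - y

This is identical to the original x - y, so the expression is invariant.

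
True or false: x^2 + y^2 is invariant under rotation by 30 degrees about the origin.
True

Applying rotation by 30 degrees: x' = x*cos(30 degrees) - y*sin(30 degrees) = sqrt(3)x/2 - y/2, y' = x*sin(30 degrees) + y*cos(30 degrees) = x/2 + sqrt(3)y/2

Substituting into x^2 + y^2:
(sqrt(3)x/2 - y/2)^2 + (x/2 + sqrt(3)y/2)^2
= x^2 + y^2

This equals the original expression x^2 + y^2, so it IS invariant.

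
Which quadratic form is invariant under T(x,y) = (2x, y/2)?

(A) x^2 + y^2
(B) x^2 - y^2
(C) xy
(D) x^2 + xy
C

T multiplies x by 2 and divides y by 2.
Substitute the transformed coordinates into each option and compare with the original:
(A) x^2 + y^2  ->  (2x)^2 + (y/2)^2 = 4x^2 + y^2/4   [differs from x^2 + y^2: not invariant]
(B) x^2 - y^2  ->  (2x)^2 - (y/2)^2 = 4x^2 - y^2/4   [differs from x^2 - y^2: not invariant]
(C) xy  ->  (2x)(y/2) = xy   [equals xy: invariant]
(D) x^2 + xy  ->  (2x)^2 + (2x)(y/2) = 4x^2 + xy   [differs from x^2 + xy: not invariant]

Only option (C), xy, is unchanged by the transformation.
The factors 2 and 1/2 cancel only in the pure product xy.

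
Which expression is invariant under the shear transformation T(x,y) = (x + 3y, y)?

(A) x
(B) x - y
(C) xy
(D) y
D

Under the shear T(x,y) = (x + 3y, y):
Substitute the transformed coordinates into each option and compare with the original:
(A) x  ->  (x + 3y) = x + 3y   [differs from x: not invariant]
(B) x - y  ->  (x + 3y) - (y) = x + 2y   [differs from x - y: not invariant]
(C) xy  ->  (x + 3y)(y) = xy + 3y^2   [differs from xy: not invariant]
(D) y  ->  (y) = y   [equals y: invariant]

Only option (D), y, is unchanged by the transformation.
A horizontal shear moves points parallel to the x-axis, so the y-coordinate (and any function of y alone) is unchanged.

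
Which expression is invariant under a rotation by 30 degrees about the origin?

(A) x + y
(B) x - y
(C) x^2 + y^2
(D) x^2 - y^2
C

A rotation by 30 degrees sends (x, y) to (sqrt(3)x/2 - y/2, x/2 + sqrt(3)y/2).
Substitute the transformed coordinates into each option and compare with the original:
(A) x + y  ->  (sqrt(3)x/2 - y/2) + (x/2 + sqrt(3)y/2) = x/2 + sqrt(3)x/2 - y/2 + sqrt(3)y/2   [differs from x + y: not invariant]
(B) x - y  ->  (sqrt(3)x/2 - y/2) - (x/2 + sqrt(3)y/2) = -x/2 + sqrt(3)x/2 - sqrt(3)y/2 - y/2   [differs from x - y: not invariant]
(C) x^2 + y^2  ->  (sqrt(3)x/2 - y/2)^2 + (x/2 + sqrt(3)y/2)^2 = x^2 + y^2   [equals x^2 + y^2: invariant]
(D) x^2 - y^2  ->  (sqrt(3)x/2 - y/2)^2 - (x/2 + sqrt(3)y/2)^2 = x^2/2 - sqrt(3)xy - y^2/2   [differs from x^2 - y^2: not invariant]

Only option (C), x^2 + y^2, is unchanged by the transformation.
Geometrically, x^2 + y^2 is the squared distance from the origin, which every rotation about the origin preserves.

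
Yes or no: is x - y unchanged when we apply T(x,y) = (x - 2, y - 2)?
Yes

Substitute T(x,y) = (x - 2, y - 2) into the expression and compare with the original.

Original: x - y
After applying T: (x - 2) - (y - 2) = x - y

This is identical to the original x - y, so the expression is invariant.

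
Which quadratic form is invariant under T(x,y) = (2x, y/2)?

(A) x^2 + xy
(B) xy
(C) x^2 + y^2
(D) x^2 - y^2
B

T multiplies x by 2 and divides y by 2.
Substitute the transformed coordinates into each option and compare with the original:
(A) x^2 + xy  ->  (2x)^2 + (2x)(y/2) = 4x^2 + xy   [differs from x^2 + xy: not invariant]
(B) xy  ->  (2x)(y/2) = xy   [equals xy: invariant]
(C) x^2 + y^2  ->  (2x)^2 + (y/2)^2 = 4x^2 + y^2/4   [differs from x^2 + y^2: not invariant]
(D) x^2 - y^2  ->  (2x)^2 - (y/2)^2 = 4x^2 - y^2/4   [differs from x^2 - y^2: not invariant]

Only option (B), xy, is unchanged by the transformation.
The factors 2 and 1/2 cancel only in the pure product xy.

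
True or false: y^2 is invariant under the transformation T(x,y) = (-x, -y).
True

Substitute T(x,y) = (-x, -y) into the expression and compare with the original.

Original: y^2
After applying T: (-y)^2 = y^2

This is identical to the original y^2, so the expression is invariant.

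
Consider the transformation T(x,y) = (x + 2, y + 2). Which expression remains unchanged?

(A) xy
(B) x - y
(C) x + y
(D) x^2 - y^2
B

An expression E(x,y) is invariant under T if E(T(x,y)) = E(x,y). Here T(x,y) = (x + 2, y + 2).
Substitute the transformed coordinates into each option and compare with the original:
(A) xy  ->  (x + 2)(y + 2) = xy + 2x + 2y + 4   [differs from xy: not invariant]
(B) x - y  ->  (x + 2) - (y + 2) = x - y   [equals x - y: invariant]
(C) x + y  ->  (x + 2) + (y + 2) = x + y + 4   [differs from x + y: not invariant]
(D) x^2 - y^2  ->  (x + 2)^2 - (y + 2)^2 = x^2 + 4x - y^2 - 4y   [differs from x^2 - y^2: not invariant]

Only option (B), x - y, is unchanged by the transformation.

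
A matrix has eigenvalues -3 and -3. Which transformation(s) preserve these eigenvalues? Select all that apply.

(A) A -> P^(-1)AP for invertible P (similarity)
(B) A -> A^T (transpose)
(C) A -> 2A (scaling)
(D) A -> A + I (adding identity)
A and B

Eigenvalues are preserved by:
1. Similarity transformations: A -> P^(-1)AP (same characteristic polynomial)
2. Transpose: A^T has the same eigenvalues as A

Eigenvalues are NOT preserved by:
- Adding identity: eigenvalues become -3+1, -3+1
- Scaling: eigenvalues become -6, -6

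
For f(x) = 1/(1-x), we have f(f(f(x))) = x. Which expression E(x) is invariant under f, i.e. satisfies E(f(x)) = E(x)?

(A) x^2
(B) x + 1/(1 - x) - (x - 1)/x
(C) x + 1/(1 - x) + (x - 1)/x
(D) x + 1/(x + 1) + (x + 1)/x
C

Replace x by f(x) = 1/(1 - x) in each option and simplify. As a quick numerical cross-check, also compare E(3) with E(f(3)) = E(-1/2).

(A) x^2  ->  (1/(1 - x))^2 = (x - 1)^(-2); check: E(3) = 9 but E(-1/2) = 1/4.   [not invariant]
(B) x + 1/(1 - x) - (x - 1)/x  ->  (1/(1 - x)) + 1/(1 - (1/(1 - x))) - ((1/(1 - x)) - 1)/(1/(1 - x)) = (x^2(1 - x) - x + (x - 1)^2)/(x(x - 1)); check: E(3) = 11/6 but E(-1/2) = -17/6.   [not invariant]
(C) x + 1/(1 - x) + (x - 1)/x  ->  (1/(1 - x)) + 1/(1 - (1/(1 - x))) + ((1/(1 - x)) - 1)/(1/(1 - x)), which simplifies back to x + 1/(1 - x) + (x - 1)/x; check: E(3) = 19/6, E(-1/2) = 19/6.   [invariant]
(D) x + 1/(x + 1) + (x + 1)/x  ->  (1/(1 - x)) + 1/((1/(1 - x)) + 1) + ((1/(1 - x)) + 1)/(1/(1 - x)) = (-x^3 + 6x^2 - 11x + 7)/(x^2 - 3x + 2); check: E(3) = 55/12 but E(-1/2) = 1/2.   [not invariant]

Only (C) is unchanged. Indeed f(f(x)) = 1/(1 - 1/(1-x)) = (1-x)/(-x) = (x-1)/x, so E(x) = x + f(x) + f(f(x)) is the sum over the whole 3-cycle; applying f just permutes the three terms cyclically (x -> f(x) -> f(f(x)) -> x), leaving the sum unchanged.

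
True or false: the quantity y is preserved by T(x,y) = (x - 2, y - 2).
False

Substitute T(x,y) = (x - 2, y - 2) into the expression and compare with the original.

Original: y
After applying T: (y - 2) = y - 2

This differs from the original y (difference: -2), so the expression is NOT invariant.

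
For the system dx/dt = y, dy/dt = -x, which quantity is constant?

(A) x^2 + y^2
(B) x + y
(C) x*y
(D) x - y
A

A first integral I satisfies dI/dt = 0 along every solution. Differentiate each option and use the equation of motion:
(A) d/dt[x^2 + y^2] = 2x*dx/dt + 2y*dy/dt = 2x*y + 2y*(-x) = 0
(B) d/dt[x + y] = y + (-x) = y - x, not identically 0
(C) d/dt[x*y] = (dx/dt)y + x(dy/dt) = y^2 - x^2, not identically 0
(D) d/dt[x - y] = y - (-x) = x + y, not identically 0

Only (A) has zero time-derivative. So x^2 + y^2 (the squared radius; trajectories are circles) is the conserved quantity.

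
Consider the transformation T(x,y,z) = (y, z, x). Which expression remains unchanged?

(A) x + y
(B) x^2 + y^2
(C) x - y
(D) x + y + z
D

Apply T(x,y,z) = (y, z, x) to each option, i.e. replace (x, y, z) by the transformed coordinates.
Substitute the transformed coordinates into each option and compare with the original:
(A) x + y  ->  (y) + (z) = y + z   [differs from x + y: not invariant]
(B) x^2 + y^2  ->  (y)^2 + (z)^2 = y^2 + z^2   [differs from x^2 + y^2: not invariant]
(C) x - y  ->  (y) - (z) = y - z   [differs from x - y: not invariant]
(D) x + y + z  ->  (y) + (z) + (x) = x + y + z   [equals x + y + z: invariant]

Only option (D), x + y + z, is unchanged by the transformation.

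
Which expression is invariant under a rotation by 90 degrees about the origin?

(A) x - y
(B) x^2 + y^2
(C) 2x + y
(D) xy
B

A rotation by 90 degrees sends (x, y) to (-y, x).
Substitute the transformed coordinates into each option and compare with the original:
(A) x - y  ->  (-y) - (x) = -x - y   [differs from x - y: not invariant]
(B) x^2 + y^2  ->  (-y)^2 + (x)^2 = x^2 + y^2   [equals x^2 + y^2: invariant]
(C) 2x + y  ->  2(-y) + (x) = x - 2y   [differs from 2x + y: not invariant]
(D) xy  ->  (-y)(x) = -xy   [differs from xy: not invariant]

Only option (B), x^2 + y^2, is unchanged by the transformation.
Geometrically, x^2 + y^2 is the squared distance from the origin, which every rotation about the origin preserves.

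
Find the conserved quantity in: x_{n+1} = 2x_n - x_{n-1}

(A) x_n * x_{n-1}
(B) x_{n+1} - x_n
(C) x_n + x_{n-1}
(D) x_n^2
B

For the recurrence x_{n+1} = 2x_n - x_{n-1}:

If x_{n+1} = 2x_n - x_{n-1}, then:
x_{n+1} - x_n = x_n - x_{n-1}
The first difference is constant throughout the sequence.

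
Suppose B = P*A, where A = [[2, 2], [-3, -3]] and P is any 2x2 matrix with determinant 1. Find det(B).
0

By the multiplicative property of determinants, det(B) = det(P*A) = det(P) * det(A) = det(A),
so the determinant is invariant under multiplication by any determinant-1 matrix; we just need det(A).

det(A) = (2)(-3) - (2)(-3) = -6 - (-6) = 0

Therefore det(B) = 1 * 0 = 0.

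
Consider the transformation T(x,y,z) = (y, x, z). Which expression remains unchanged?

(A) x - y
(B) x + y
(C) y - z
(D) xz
B

Apply T(x,y,z) = (y, x, z) to each option, i.e. replace (x, y, z) by the transformed coordinates.
Substitute the transformed coordinates into each option and compare with the original:
(A) x - y  ->  (y) - (x) = -x + y   [differs from x - y: not invariant]
(B) x + y  ->  (y) + (x) = x + y   [equals x + y: invariant]
(C) y - z  ->  (x) - (z) = x - z   [differs from y - z: not invariant]
(D) xz  ->  (y)(z) = yz   [differs from xz: not invariant]

Only option (B), x + y, is unchanged by the transformation.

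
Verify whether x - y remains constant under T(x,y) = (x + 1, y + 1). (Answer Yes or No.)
Yes

Substitute T(x,y) = (x + 1, y + 1) into the expression and compare with the original.

Original: x - y
After applying T: (x + 1) - (y + 1) = x - y

This is identical to the original x - y, so the expression is invariant.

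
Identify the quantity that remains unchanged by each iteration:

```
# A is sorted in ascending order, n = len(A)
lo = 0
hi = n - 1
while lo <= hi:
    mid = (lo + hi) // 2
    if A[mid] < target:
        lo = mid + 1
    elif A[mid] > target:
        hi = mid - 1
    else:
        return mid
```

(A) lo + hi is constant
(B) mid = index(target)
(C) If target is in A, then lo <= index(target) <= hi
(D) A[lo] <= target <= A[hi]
C

A loop invariant must hold before the first iteration and be re-established by every execution of the body.

(C) If target is in A, then lo <= index(target) <= hi: Before the loop [lo, hi] = [0, n-1] covers every index. When A[mid] < target, sortedness puts target strictly to the right of mid, so setting lo = mid + 1 keeps index(target) in [lo, hi]; symmetrically for hi = mid - 1. Hence 'if target is in A then lo <= index(target) <= hi' holds after every iteration, and when lo > hi it proves target is absent.

The other options fail:
(A) lo + hi is constant: each iteration moves exactly one of lo, hi, so lo + hi changes (e.g. 0 + (n-1) becomes (mid+1) + (n-1)).
(B) mid = index(target): mid is just the current probe; it equals index(target) only on the iteration that returns.
(D) A[lo] <= target <= A[hi]: fails when target is not in A (e.g. target < A[0] already violates it before the loop), so it is not maintained in general.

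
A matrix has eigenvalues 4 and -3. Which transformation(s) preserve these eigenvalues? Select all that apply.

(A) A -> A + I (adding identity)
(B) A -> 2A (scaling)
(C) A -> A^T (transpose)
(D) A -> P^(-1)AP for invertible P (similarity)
C and D

Eigenvalues are preserved by:
1. Similarity transformations: A -> P^(-1)AP (same characteristic polynomial)
2. Transpose: A^T has the same eigenvalues as A

Eigenvalues are NOT preserved by:
- Adding identity: eigenvalues become 4+1, -3+1
- Scaling: eigenvalues become 8, -6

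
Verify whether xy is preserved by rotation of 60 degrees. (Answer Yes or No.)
No

Applying rotation by 60 degrees: x' = x*cos(60 degrees) - y*sin(60 degrees) = x/2 - sqrt(3)y/2, y' = x*sin(60 degrees) + y*cos(60 degrees) = sqrt(3)x/2 + y/2

Substituting into xy:
(x/2 - sqrt(3)y/2)(sqrt(3)x/2 + y/2)
= sqrt(3)x^2/4 - xy/2 - sqrt(3)y^2/4

This differs from the original expression xy, so it is NOT invariant.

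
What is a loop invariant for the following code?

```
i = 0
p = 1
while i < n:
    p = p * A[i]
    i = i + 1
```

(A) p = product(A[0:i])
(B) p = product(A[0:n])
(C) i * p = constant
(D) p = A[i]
A

A loop invariant must hold before the first iteration and be re-established by every execution of the body.

(A) p = product(A[0:i]): Initially i = 0 and p = 1 = product of the empty slice A[0:0]. If p = product(A[0:i]) holds at the top of an iteration, the body sets p to product(A[0:i]) * A[i] = product(A[0:i+1]) and then i to i+1, so the property is restored. At exit i = n, giving p = product(A[0:n]).

The other options fail:
(B) p = product(A[0:n]): false before the loop (p = 1, not the full product) -- it only becomes true at exit.
(C) i * p = constant: initially i * p = 0, but after one iteration it is 1 * A[0], which is nonzero in general.
(D) p = A[i]: after the first iteration p = A[0] but i = 1; in general p is a product of several elements, not a single one.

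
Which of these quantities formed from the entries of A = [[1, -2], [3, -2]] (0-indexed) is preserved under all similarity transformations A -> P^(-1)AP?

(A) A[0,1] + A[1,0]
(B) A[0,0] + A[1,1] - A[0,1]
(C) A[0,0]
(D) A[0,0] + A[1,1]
D

A[0,0] + A[1,1] is the trace of A. By the cyclic property of the trace, tr(P^(-1)AP) = tr(APP^(-1)) = tr(A), so it is the same for every matrix similar to A.

The other combinations are not similarity invariants. For example, take P = [[1, -1], [0, 1]] (det P = 1), so P^(-1) = [[1, 1], [0, 1]] and
B = P^(-1)AP = [[4, -8], [3, -5]].
Evaluating each option on A and on B:
(A) A[0,1] + A[1,0]: 1 for A, -5 for B -> changes
(B) A[0,0] + A[1,1] - A[0,1]: 1 for A, 7 for B -> changes
(C) A[0,0]: 1 for A, 4 for B -> changes
(D) A[0,0] + A[1,1]: -1 for A, -1 for B -> unchanged

Only (D) A[0,0] + A[1,1] = -1 survives (and it does so for every P, not just this one), so it is the invariant.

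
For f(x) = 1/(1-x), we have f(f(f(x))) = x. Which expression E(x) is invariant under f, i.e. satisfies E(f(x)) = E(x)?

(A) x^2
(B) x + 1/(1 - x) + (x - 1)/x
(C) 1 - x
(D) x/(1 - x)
B

Replace x by f(x) = 1/(1 - x) in each option and simplify. As a quick numerical cross-check, also compare E(4) with E(f(4)) = E(-1/3).

(A) x^2  ->  (1/(1 - x))^2 = (x - 1)^(-2); check: E(4) = 16 but E(-1/3) = 1/9.   [not invariant]
(B) x + 1/(1 - x) + (x - 1)/x  ->  (1/(1 - x)) + 1/(1 - (1/(1 - x))) + ((1/(1 - x)) - 1)/(1/(1 - x)), which simplifies back to x + 1/(1 - x) + (x - 1)/x; check: E(4) = 53/12, E(-1/3) = 53/12.   [invariant]
(C) 1 - x  ->  1 - (1/(1 - x)) = x/(x - 1); check: E(4) = -3 but E(-1/3) = 4/3.   [not invariant]
(D) x/(1 - x)  ->  (1/(1 - x))/(1 - (1/(1 - x))) = -1/x; check: E(4) = -4/3 but E(-1/3) = -1/4.   [not invariant]

Only (B) is unchanged. Indeed f(f(x)) = 1/(1 - 1/(1-x)) = (1-x)/(-x) = (x-1)/x, so E(x) = x + f(x) + f(f(x)) is the sum over the whole 3-cycle; applying f just permutes the three terms cyclically (x -> f(x) -> f(f(x)) -> x), leaving the sum unchanged.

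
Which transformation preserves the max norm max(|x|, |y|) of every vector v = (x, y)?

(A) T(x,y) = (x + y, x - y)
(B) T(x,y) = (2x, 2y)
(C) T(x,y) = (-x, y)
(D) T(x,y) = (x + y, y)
C

A transformation preserves a norm if ||T(v)|| = ||v|| for every v; a single vector where the norm changes rules an option out.

(A) T(x,y) = (x + y, x - y): v = (1, 1) has norm max(|1|, |1|) = 1, but T(v) = (2, 0) has norm 2 -- not preserved.
(B) T(x,y) = (2x, 2y): v = (1, 0) has norm max(|1|, |0|) = 1, but T(v) = (2, 0) has norm 2 -- not preserved.
(C) T(x,y) = (-x, y): preserves the norm -- it only permutes the coordinates and/or flips signs, which leaves max(|x|, |y|) unchanged.
(D) T(x,y) = (x + y, y): v = (1, 1) has norm max(|1|, |1|) = 1, but T(v) = (2, 1) has norm 2 -- not preserved.

Therefore the answer is (C).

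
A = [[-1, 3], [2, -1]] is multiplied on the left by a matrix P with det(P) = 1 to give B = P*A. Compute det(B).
-5

By the multiplicative property of determinants, det(B) = det(P*A) = det(P) * det(A) = det(A),
so the determinant is invariant under multiplication by any determinant-1 matrix; we just need det(A).

det(A) = (-1)(-1) - (3)(2) = 1 - 6 = -5

Therefore det(B) = 1 * (-5) = -5.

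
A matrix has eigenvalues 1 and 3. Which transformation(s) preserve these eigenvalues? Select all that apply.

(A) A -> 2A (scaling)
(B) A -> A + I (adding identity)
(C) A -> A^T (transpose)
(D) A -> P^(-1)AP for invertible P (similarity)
C and D

Eigenvalues are preserved by:
1. Similarity transformations: A -> P^(-1)AP (same characteristic polynomial)
2. Transpose: A^T has the same eigenvalues as A

Eigenvalues are NOT preserved by:
- Adding identity: eigenvalues become 1+1, 3+1
- Scaling: eigenvalues become 2, 6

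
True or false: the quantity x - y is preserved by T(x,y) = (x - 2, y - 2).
True

Substitute T(x,y) = (x - 2, y - 2) into the expression and compare with the original.

Original: x - y
After applying T: (x - 2) - (y - 2) = x - y

This is identical to the original x - y, so the expression is invariant.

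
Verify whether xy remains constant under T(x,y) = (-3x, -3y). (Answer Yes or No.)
No

Substitute T(x,y) = (-3x, -3y) into the expression and compare with the original.

Original: xy
After applying T: (-3x)(-3y) = 9xy

This differs from the original xy (difference: 8xy), so the expression is NOT invariant.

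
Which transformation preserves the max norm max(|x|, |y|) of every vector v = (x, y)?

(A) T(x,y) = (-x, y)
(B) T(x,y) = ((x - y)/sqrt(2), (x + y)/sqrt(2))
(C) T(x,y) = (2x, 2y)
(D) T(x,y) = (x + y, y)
A

A transformation preserves a norm if ||T(v)|| = ||v|| for every v; a single vector where the norm changes rules an option out.

(A) T(x,y) = (-x, y): preserves the norm -- it only permutes the coordinates and/or flips signs, which leaves max(|x|, |y|) unchanged.
(B) T(x,y) = ((x - y)/sqrt(2), (x + y)/sqrt(2)): v = (1, 0) has norm max(|1|, |0|) = 1, but T(v) = (sqrt(2)/2, sqrt(2)/2) has norm sqrt(2)/2 -- not preserved.
(C) T(x,y) = (2x, 2y): v = (1, 0) has norm max(|1|, |0|) = 1, but T(v) = (2, 0) has norm 2 -- not preserved.
(D) T(x,y) = (x + y, y): v = (1, 1) has norm max(|1|, |1|) = 1, but T(v) = (2, 1) has norm 2 -- not preserved.

Therefore the answer is (A).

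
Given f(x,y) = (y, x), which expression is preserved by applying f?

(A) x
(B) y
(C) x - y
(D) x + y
D

For f(x,y) = (y, x):
After applying f: x' = y, y' = x. So x' + y' = y + x = x + y.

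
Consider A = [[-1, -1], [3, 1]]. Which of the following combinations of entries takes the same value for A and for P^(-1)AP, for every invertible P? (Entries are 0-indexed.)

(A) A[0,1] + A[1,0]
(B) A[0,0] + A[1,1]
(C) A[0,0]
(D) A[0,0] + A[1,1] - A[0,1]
B

A[0,0] + A[1,1] is the trace of A. By the cyclic property of the trace, tr(P^(-1)AP) = tr(APP^(-1)) = tr(A), so it is the same for every matrix similar to A.

The other combinations are not similarity invariants. For example, take P = [[1, 1], [1, 2]] (det P = 1), so P^(-1) = [[2, -1], [-1, 1]] and
B = P^(-1)AP = [[-8, -11], [6, 8]].
Evaluating each option on A and on B:
(A) A[0,1] + A[1,0]: 2 for A, -5 for B -> changes
(B) A[0,0] + A[1,1]: 0 for A, 0 for B -> unchanged
(C) A[0,0]: -1 for A, -8 for B -> changes
(D) A[0,0] + A[1,1] - A[0,1]: 1 for A, 11 for B -> changes

Only (B) A[0,0] + A[1,1] = 0 survives (and it does so for every P, not just this one), so it is the invariant.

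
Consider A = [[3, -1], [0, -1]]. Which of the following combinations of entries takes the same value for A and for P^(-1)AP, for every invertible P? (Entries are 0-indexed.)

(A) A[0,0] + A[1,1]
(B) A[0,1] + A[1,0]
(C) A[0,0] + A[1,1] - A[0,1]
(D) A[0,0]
A

A[0,0] + A[1,1] is the trace of A. By the cyclic property of the trace, tr(P^(-1)AP) = tr(APP^(-1)) = tr(A), so it is the same for every matrix similar to A.

The other combinations are not similarity invariants. For example, take P = [[1, 1], [1, 2]] (det P = 1), so P^(-1) = [[2, -1], [-1, 1]] and
B = P^(-1)AP = [[5, 4], [-3, -3]].
Evaluating each option on A and on B:
(A) A[0,0] + A[1,1]: 2 for A, 2 for B -> unchanged
(B) A[0,1] + A[1,0]: -1 for A, 1 for B -> changes
(C) A[0,0] + A[1,1] - A[0,1]: 3 for A, -2 for B -> changes
(D) A[0,0]: 3 for A, 5 for B -> changes

Only (A) A[0,0] + A[1,1] = 2 survives (and it does so for every P, not just this one), so it is the invariant.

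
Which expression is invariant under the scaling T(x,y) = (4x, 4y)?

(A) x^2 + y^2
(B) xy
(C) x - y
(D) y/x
D

Under the uniform scaling T(x,y) = (4x, 4y):
Substitute the transformed coordinates into each option and compare with the original:
(A) x^2 + y^2  ->  (4x)^2 + (4y)^2 = 16x^2 + 16y^2   [differs from x^2 + y^2: not invariant]
(B) xy  ->  (4x)(4y) = 16xy   [differs from xy: not invariant]
(C) x - y  ->  (4x) - (4y) = 4x - 4y   [differs from x - y: not invariant]
(D) y/x  ->  (4y)/(4x) = y/x   [equals y/x: invariant]

Only option (D), y/x, is unchanged by the transformation.
The common factor 4 cancels in a ratio of coordinates, while sums, products and sums of squares pick up factors of 4 or 16.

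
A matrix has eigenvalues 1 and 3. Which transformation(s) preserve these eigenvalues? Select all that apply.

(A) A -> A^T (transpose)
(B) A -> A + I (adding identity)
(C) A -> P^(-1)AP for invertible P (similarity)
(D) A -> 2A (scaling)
A and C

Eigenvalues are preserved by:
1. Similarity transformations: A -> P^(-1)AP (same characteristic polynomial)
2. Transpose: A^T has the same eigenvalues as A

Eigenvalues are NOT preserved by:
- Adding identity: eigenvalues become 1+1, 3+1
- Scaling: eigenvalues become 2, 6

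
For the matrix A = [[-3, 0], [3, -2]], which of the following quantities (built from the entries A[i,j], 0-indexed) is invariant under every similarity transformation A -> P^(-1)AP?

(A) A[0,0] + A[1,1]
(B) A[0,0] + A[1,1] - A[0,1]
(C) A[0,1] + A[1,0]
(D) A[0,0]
A

A[0,0] + A[1,1] is the trace of A. By the cyclic property of the trace, tr(P^(-1)AP) = tr(APP^(-1)) = tr(A), so it is the same for every matrix similar to A.

The other combinations are not similarity invariants. For example, take P = [[1, 1], [0, 1]] (det P = 1), so P^(-1) = [[1, -1], [0, 1]] and
B = P^(-1)AP = [[-6, -4], [3, 1]].
Evaluating each option on A and on B:
(A) A[0,0] + A[1,1]: -5 for A, -5 for B -> unchanged
(B) A[0,0] + A[1,1] - A[0,1]: -5 for A, -1 for B -> changes
(C) A[0,1] + A[1,0]: 3 for A, -1 for B -> changes
(D) A[0,0]: -3 for A, -6 for B -> changes

Only (A) A[0,0] + A[1,1] = -5 survives (and it does so for every P, not just this one), so it is the invariant.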